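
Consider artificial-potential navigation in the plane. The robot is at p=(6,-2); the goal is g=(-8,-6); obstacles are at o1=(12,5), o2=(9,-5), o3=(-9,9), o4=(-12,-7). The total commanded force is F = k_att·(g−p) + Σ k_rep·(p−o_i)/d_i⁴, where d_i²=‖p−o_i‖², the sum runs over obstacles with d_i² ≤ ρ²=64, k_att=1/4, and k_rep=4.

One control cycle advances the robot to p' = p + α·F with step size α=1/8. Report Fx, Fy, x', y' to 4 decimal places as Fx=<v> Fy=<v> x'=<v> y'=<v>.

F_att = 1/4·(g−p) = 1/4·(-14,-4) = (-3.5000,-1.0000)
o1: d²=85 > ρ²=64 → inactive
o2: d²=18 ≤ ρ²=64; F_rep = 4·(-3,3)/18² = (-0.0370,0.0370)
o3: d²=346 > ρ²=64 → inactive
o4: d²=349 > ρ²=64 → inactive
F = F_att + ΣF_rep = (-3.5370,-0.9630)
p' = p + 1/8·F = (5.5579,-2.1204)

Fx=-3.5370 Fy=-0.9630 x'=5.5579 y'=-2.1204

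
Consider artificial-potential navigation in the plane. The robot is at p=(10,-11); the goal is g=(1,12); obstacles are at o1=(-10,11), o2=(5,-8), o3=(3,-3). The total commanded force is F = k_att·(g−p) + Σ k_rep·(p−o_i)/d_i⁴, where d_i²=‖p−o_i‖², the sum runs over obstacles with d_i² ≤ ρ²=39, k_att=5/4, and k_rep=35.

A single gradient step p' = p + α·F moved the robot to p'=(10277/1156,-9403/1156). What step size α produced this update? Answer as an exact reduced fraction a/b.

F_att = 5/4·(g−p) = 5/4·(-9,23) = (-11.2500,28.7500)
o1: d²=884 > ρ²=39 → inactive
o2: d²=34 ≤ ρ²=39; F_rep = 35·(5,-3)/34² = (0.1514,-0.0908)
o3: d²=113 > ρ²=39 → inactive
F = F_att + ΣF_rep = (-11.0986,28.6592)
Δp = p'−p = (-1.1099,2.8659); α = Δx/Fx = (-1283/1156) / (-6415/578) = 1/10
check: Δy/Fy = (3313/1156) / (16565/578) = 1/10 ✓

α = 1/10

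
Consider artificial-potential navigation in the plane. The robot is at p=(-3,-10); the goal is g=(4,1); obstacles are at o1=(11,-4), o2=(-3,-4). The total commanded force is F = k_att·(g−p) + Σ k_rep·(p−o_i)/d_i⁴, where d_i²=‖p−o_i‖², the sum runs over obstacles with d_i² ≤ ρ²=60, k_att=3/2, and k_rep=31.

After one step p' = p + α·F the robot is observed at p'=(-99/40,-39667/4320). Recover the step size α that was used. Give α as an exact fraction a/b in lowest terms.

α = 1/20

F_att = 3/2·(g−p) = 3/2·(7,11) = (10.5000,16.5000)
o1: d²=232 > ρ²=60 → inactive
o2: d²=36 ≤ ρ²=60; F_rep = 31·(0,-6)/36² = (0.0000,-0.1435)
F = F_att + ΣF_rep = (10.5000,16.3565)
Δp = p'−p = (0.5250,0.8178); α = Δx/Fx = (21/40) / (21/2) = 1/20
check: Δy/Fy = (3533/4320) / (3533/216) = 1/20 ✓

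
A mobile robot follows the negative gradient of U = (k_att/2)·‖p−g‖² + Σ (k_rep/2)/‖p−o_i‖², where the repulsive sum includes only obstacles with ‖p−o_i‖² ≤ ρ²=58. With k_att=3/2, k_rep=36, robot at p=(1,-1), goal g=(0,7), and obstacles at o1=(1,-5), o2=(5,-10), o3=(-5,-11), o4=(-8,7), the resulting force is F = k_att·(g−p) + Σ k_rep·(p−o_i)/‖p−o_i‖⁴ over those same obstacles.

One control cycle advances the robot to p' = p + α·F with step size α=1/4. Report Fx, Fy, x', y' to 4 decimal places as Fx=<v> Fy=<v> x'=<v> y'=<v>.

F_att = 3/2·(g−p) = 3/2·(-1,8) = (-1.5000,12.0000)
o1: d²=16 ≤ ρ²=58; F_rep = 36·(0,4)/16² = (0.0000,0.5625)
o2: d²=97 > ρ²=58 → inactive
o3: d²=136 > ρ²=58 → inactive
o4: d²=145 > ρ²=58 → inactive
F = F_att + ΣF_rep = (-1.5000,12.5625)
p' = p + 1/4·F = (0.6250,2.1406)

Fx=-1.5000 Fy=12.5625 x'=0.6250 y'=2.1406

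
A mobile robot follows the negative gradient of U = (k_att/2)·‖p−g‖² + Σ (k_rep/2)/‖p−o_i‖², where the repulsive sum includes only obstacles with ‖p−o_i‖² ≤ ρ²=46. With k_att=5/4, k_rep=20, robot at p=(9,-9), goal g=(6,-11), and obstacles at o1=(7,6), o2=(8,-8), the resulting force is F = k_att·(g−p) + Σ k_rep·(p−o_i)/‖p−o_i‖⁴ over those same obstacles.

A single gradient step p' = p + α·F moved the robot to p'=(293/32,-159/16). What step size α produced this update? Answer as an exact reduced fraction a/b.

α = 1/8

F_att = 5/4·(g−p) = 5/4·(-3,-2) = (-3.7500,-2.5000)
o1: d²=229 > ρ²=46 → inactive
o2: d²=2 ≤ ρ²=46; F_rep = 20·(1,-1)/2² = (5.0000,-5.0000)
F = F_att + ΣF_rep = (1.2500,-7.5000)
Δp = p'−p = (0.1562,-0.9375); α = Δx/Fx = (5/32) / (5/4) = 1/8
check: Δy/Fy = (-15/16) / (-15/2) = 1/8 ✓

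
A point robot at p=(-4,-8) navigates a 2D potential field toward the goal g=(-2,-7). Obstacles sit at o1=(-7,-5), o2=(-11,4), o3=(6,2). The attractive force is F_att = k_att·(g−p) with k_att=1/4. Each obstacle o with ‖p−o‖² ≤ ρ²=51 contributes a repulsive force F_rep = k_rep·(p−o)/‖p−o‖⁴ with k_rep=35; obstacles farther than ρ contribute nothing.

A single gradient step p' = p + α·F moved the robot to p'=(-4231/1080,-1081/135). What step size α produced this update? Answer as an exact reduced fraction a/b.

α = 1/10

F_att = 1/4·(g−p) = 1/4·(2,1) = (0.5000,0.2500)
o1: d²=18 ≤ ρ²=51; F_rep = 35·(3,-3)/18² = (0.3241,-0.3241)
o2: d²=193 > ρ²=51 → inactive
o3: d²=200 > ρ²=51 → inactive
F = F_att + ΣF_rep = (0.8241,-0.0741)
Δp = p'−p = (0.0824,-0.0074); α = Δx/Fx = (89/1080) / (89/108) = 1/10
check: Δy/Fy = (-1/135) / (-2/27) = 1/10 ✓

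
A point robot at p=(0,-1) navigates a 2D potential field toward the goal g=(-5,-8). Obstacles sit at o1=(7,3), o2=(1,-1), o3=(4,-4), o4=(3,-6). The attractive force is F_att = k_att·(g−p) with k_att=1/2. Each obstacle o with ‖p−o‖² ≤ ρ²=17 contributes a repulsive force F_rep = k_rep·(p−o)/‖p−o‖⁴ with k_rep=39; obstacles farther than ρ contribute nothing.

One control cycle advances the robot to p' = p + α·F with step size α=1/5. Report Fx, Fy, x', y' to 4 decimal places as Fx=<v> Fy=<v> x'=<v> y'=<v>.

Fx=-41.5000 Fy=-3.5000 x'=-8.3000 y'=-1.7000

F_att = 1/2·(g−p) = 1/2·(-5,-7) = (-2.5000,-3.5000)
o1: d²=65 > ρ²=17 → inactive
o2: d²=1 ≤ ρ²=17; F_rep = 39·(-1,0)/1² = (-39.0000,0.0000)
o3: d²=25 > ρ²=17 → inactive
o4: d²=34 > ρ²=17 → inactive
F = F_att + ΣF_rep = (-41.5000,-3.5000)
p' = p + 1/5·F = (-8.3000,-1.7000)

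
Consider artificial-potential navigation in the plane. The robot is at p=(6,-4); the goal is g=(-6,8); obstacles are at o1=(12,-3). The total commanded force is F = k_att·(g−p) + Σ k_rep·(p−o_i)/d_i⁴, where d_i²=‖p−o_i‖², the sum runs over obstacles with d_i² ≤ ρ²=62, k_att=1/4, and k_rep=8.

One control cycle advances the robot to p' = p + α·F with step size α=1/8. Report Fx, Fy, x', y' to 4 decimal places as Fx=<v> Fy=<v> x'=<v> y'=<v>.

Fx=-3.0351 Fy=2.9942 x'=5.6206 y'=-3.6257

F_att = 1/4·(g−p) = 1/4·(-12,12) = (-3.0000,3.0000)
o1: d²=37 ≤ ρ²=62; F_rep = 8·(-6,-1)/37² = (-0.0351,-0.0058)
F = F_att + ΣF_rep = (-3.0351,2.9942)
p' = p + 1/8·F = (5.6206,-3.6257)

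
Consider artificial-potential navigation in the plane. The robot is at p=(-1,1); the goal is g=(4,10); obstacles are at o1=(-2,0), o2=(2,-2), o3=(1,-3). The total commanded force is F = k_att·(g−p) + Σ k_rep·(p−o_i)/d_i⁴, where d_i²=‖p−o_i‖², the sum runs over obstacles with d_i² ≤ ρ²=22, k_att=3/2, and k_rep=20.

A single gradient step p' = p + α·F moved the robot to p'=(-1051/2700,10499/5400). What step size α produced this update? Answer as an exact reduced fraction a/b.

F_att = 3/2·(g−p) = 3/2·(5,9) = (7.5000,13.5000)
o1: d²=2 ≤ ρ²=22; F_rep = 20·(1,1)/2² = (5.0000,5.0000)
o2: d²=18 ≤ ρ²=22; F_rep = 20·(-3,3)/18² = (-0.1852,0.1852)
o3: d²=20 ≤ ρ²=22; F_rep = 20·(-2,4)/20² = (-0.1000,0.2000)
F = F_att + ΣF_rep = (12.2148,18.8852)
Δp = p'−p = (0.6107,0.9443); α = Δx/Fx = (1649/2700) / (1649/135) = 1/20
check: Δy/Fy = (5099/5400) / (5099/270) = 1/20 ✓

α = 1/20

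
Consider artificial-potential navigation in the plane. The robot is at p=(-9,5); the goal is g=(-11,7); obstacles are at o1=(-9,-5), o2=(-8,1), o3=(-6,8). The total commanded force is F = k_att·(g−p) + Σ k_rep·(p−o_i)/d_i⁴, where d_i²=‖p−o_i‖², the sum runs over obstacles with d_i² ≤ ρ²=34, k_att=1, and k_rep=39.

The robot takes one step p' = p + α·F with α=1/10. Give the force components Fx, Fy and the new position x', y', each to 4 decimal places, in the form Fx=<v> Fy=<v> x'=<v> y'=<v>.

F_att = 1·(g−p) = 1·(-2,2) = (-2.0000,2.0000)
o1: d²=100 > ρ²=34 → inactive
o2: d²=17 ≤ ρ²=34; F_rep = 39·(-1,4)/17² = (-0.1349,0.5398)
o3: d²=18 ≤ ρ²=34; F_rep = 39·(-3,-3)/18² = (-0.3611,-0.3611)
F = F_att + ΣF_rep = (-2.4961,2.1787)
p' = p + 1/10·F = (-9.2496,5.2179)

Fx=-2.4961 Fy=2.1787 x'=-9.2496 y'=5.2179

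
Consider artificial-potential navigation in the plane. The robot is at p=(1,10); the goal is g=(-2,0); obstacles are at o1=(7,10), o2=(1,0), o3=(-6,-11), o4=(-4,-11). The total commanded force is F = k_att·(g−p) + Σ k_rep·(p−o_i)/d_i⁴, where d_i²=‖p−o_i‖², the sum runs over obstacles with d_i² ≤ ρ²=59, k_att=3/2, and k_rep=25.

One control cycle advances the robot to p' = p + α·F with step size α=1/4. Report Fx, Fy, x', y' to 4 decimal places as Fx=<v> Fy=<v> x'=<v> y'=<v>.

Fx=-4.6157 Fy=-15.0000 x'=-0.1539 y'=6.2500

F_att = 3/2·(g−p) = 3/2·(-3,-10) = (-4.5000,-15.0000)
o1: d²=36 ≤ ρ²=59; F_rep = 25·(-6,0)/36² = (-0.1157,0.0000)
o2: d²=100 > ρ²=59 → inactive
o3: d²=490 > ρ²=59 → inactive
o4: d²=466 > ρ²=59 → inactive
F = F_att + ΣF_rep = (-4.6157,-15.0000)
p' = p + 1/4·F = (-0.1539,6.2500)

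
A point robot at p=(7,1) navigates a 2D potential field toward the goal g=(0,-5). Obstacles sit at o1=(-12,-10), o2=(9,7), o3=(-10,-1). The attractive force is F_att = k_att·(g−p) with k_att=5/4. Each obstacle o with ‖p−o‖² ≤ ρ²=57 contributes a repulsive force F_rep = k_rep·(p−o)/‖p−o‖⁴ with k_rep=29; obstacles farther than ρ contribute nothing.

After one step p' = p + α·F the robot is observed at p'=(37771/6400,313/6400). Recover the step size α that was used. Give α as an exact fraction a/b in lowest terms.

F_att = 5/4·(g−p) = 5/4·(-7,-6) = (-8.7500,-7.5000)
o1: d²=482 > ρ²=57 → inactive
o2: d²=40 ≤ ρ²=57; F_rep = 29·(-2,-6)/40² = (-0.0362,-0.1087)
o3: d²=293 > ρ²=57 → inactive
F = F_att + ΣF_rep = (-8.7863,-7.6087)
Δp = p'−p = (-1.0983,-0.9511); α = Δx/Fx = (-7029/6400) / (-7029/800) = 1/8
check: Δy/Fy = (-6087/6400) / (-6087/800) = 1/8 ✓

α = 1/8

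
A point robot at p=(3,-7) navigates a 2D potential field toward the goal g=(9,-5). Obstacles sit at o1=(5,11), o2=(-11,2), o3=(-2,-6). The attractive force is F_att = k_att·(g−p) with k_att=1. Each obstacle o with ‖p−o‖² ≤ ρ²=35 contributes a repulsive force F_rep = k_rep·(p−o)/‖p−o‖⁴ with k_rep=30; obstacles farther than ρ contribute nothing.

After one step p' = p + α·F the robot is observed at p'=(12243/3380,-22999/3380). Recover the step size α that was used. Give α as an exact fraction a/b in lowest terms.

α = 1/10

F_att = 1·(g−p) = 1·(6,2) = (6.0000,2.0000)
o1: d²=328 > ρ²=35 → inactive
o2: d²=277 > ρ²=35 → inactive
o3: d²=26 ≤ ρ²=35; F_rep = 30·(5,-1)/26² = (0.2219,-0.0444)
F = F_att + ΣF_rep = (6.2219,1.9556)
Δp = p'−p = (0.6222,0.1956); α = Δx/Fx = (2103/3380) / (2103/338) = 1/10
check: Δy/Fy = (661/3380) / (661/338) = 1/10 ✓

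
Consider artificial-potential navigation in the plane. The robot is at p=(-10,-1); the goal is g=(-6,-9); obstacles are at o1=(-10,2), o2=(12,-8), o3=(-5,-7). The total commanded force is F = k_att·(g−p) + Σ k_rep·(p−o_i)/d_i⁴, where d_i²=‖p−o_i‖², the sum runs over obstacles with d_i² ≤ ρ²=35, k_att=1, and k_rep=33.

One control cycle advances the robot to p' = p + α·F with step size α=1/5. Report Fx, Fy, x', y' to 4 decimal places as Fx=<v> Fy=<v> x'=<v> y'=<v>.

F_att = 1·(g−p) = 1·(4,-8) = (4.0000,-8.0000)
o1: d²=9 ≤ ρ²=35; F_rep = 33·(0,-3)/9² = (0.0000,-1.2222)
o2: d²=533 > ρ²=35 → inactive
o3: d²=61 > ρ²=35 → inactive
F = F_att + ΣF_rep = (4.0000,-9.2222)
p' = p + 1/5·F = (-9.2000,-2.8444)

Fx=4.0000 Fy=-9.2222 x'=-9.2000 y'=-2.8444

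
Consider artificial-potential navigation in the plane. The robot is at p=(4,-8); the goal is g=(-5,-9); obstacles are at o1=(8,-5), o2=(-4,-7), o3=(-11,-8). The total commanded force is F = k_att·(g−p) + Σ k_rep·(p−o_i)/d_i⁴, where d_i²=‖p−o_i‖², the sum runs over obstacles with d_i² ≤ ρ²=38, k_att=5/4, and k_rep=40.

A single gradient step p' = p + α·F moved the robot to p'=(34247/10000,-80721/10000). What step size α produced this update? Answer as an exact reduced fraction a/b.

α = 1/20

F_att = 5/4·(g−p) = 5/4·(-9,-1) = (-11.2500,-1.2500)
o1: d²=25 ≤ ρ²=38; F_rep = 40·(-4,-3)/25² = (-0.2560,-0.1920)
o2: d²=65 > ρ²=38 → inactive
o3: d²=225 > ρ²=38 → inactive
F = F_att + ΣF_rep = (-11.5060,-1.4420)
Δp = p'−p = (-0.5753,-0.0721); α = Δx/Fx = (-5753/10000) / (-5753/500) = 1/20
check: Δy/Fy = (-721/10000) / (-721/500) = 1/20 ✓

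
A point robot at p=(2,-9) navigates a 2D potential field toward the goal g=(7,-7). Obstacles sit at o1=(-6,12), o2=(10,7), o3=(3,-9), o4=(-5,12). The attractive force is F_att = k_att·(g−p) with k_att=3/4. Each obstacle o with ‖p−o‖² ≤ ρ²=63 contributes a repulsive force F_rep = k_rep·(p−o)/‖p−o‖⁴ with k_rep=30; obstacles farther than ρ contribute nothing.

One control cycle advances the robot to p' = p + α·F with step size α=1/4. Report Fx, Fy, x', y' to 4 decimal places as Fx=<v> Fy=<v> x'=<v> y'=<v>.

F_att = 3/4·(g−p) = 3/4·(5,2) = (3.7500,1.5000)
o1: d²=505 > ρ²=63 → inactive
o2: d²=320 > ρ²=63 → inactive
o3: d²=1 ≤ ρ²=63; F_rep = 30·(-1,0)/1² = (-30.0000,0.0000)
o4: d²=490 > ρ²=63 → inactive
F = F_att + ΣF_rep = (-26.2500,1.5000)
p' = p + 1/4·F = (-4.5625,-8.6250)

Fx=-26.2500 Fy=1.5000 x'=-4.5625 y'=-8.6250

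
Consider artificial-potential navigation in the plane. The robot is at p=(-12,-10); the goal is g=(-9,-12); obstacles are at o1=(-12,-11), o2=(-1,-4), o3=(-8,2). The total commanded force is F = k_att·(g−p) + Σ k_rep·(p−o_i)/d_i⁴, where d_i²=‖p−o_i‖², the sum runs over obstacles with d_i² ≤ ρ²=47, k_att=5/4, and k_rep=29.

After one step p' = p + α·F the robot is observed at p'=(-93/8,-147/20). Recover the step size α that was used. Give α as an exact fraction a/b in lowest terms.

F_att = 5/4·(g−p) = 5/4·(3,-2) = (3.7500,-2.5000)
o1: d²=1 ≤ ρ²=47; F_rep = 29·(0,1)/1² = (0.0000,29.0000)
o2: d²=157 > ρ²=47 → inactive
o3: d²=160 > ρ²=47 → inactive
F = F_att + ΣF_rep = (3.7500,26.5000)
Δp = p'−p = (0.3750,2.6500); α = Δx/Fx = (3/8) / (15/4) = 1/10
check: Δy/Fy = (53/20) / (53/2) = 1/10 ✓

α = 1/10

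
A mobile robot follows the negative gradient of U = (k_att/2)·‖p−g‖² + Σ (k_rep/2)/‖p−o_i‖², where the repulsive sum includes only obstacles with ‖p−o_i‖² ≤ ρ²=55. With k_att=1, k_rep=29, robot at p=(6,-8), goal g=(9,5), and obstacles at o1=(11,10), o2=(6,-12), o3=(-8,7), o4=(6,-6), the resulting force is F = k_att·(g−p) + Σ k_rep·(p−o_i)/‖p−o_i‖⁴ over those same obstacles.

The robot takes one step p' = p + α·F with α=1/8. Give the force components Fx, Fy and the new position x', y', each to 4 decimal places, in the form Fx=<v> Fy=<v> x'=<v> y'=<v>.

Fx=3.0000 Fy=9.8281 x'=6.3750 y'=-6.7715

F_att = 1·(g−p) = 1·(3,13) = (3.0000,13.0000)
o1: d²=349 > ρ²=55 → inactive
o2: d²=16 ≤ ρ²=55; F_rep = 29·(0,4)/16² = (0.0000,0.4531)
o3: d²=421 > ρ²=55 → inactive
o4: d²=4 ≤ ρ²=55; F_rep = 29·(0,-2)/4² = (0.0000,-3.6250)
F = F_att + ΣF_rep = (3.0000,9.8281)
p' = p + 1/8·F = (6.3750,-6.7715)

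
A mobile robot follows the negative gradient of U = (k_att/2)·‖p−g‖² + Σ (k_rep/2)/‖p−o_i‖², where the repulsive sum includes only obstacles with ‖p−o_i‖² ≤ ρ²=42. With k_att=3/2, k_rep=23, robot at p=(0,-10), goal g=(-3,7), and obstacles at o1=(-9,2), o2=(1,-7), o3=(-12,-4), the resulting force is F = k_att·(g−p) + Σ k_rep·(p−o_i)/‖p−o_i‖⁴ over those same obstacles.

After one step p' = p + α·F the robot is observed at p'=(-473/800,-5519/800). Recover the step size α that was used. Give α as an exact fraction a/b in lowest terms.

α = 1/8

F_att = 3/2·(g−p) = 3/2·(-3,17) = (-4.5000,25.5000)
o1: d²=225 > ρ²=42 → inactive
o2: d²=10 ≤ ρ²=42; F_rep = 23·(-1,-3)/10² = (-0.2300,-0.6900)
o3: d²=180 > ρ²=42 → inactive
F = F_att + ΣF_rep = (-4.7300,24.8100)
Δp = p'−p = (-0.5913,3.1012); α = Δx/Fx = (-473/800) / (-473/100) = 1/8
check: Δy/Fy = (2481/800) / (2481/100) = 1/8 ✓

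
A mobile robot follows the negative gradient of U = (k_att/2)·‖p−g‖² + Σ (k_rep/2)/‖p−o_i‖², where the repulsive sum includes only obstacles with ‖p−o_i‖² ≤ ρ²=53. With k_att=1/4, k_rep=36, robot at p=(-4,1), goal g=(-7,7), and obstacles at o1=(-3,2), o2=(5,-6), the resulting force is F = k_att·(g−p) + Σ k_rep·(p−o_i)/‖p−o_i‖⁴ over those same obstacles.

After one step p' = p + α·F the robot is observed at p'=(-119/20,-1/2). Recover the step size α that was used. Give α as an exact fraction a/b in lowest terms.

α = 1/5

F_att = 1/4·(g−p) = 1/4·(-3,6) = (-0.7500,1.5000)
o1: d²=2 ≤ ρ²=53; F_rep = 36·(-1,-1)/2² = (-9.0000,-9.0000)
o2: d²=130 > ρ²=53 → inactive
F = F_att + ΣF_rep = (-9.7500,-7.5000)
Δp = p'−p = (-1.9500,-1.5000); α = Δx/Fx = (-39/20) / (-39/4) = 1/5
check: Δy/Fy = (-3/2) / (-15/2) = 1/5 ✓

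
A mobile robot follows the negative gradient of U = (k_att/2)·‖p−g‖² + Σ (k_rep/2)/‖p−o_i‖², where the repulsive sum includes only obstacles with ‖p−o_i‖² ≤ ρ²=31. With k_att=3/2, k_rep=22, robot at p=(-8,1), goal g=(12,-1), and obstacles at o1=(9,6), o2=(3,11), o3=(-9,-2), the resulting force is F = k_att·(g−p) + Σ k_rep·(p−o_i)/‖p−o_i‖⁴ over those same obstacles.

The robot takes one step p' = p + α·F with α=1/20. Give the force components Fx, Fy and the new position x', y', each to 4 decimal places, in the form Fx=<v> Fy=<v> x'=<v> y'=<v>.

Fx=30.2200 Fy=-2.3400 x'=-6.4890 y'=0.8830

F_att = 3/2·(g−p) = 3/2·(20,-2) = (30.0000,-3.0000)
o1: d²=314 > ρ²=31 → inactive
o2: d²=221 > ρ²=31 → inactive
o3: d²=10 ≤ ρ²=31; F_rep = 22·(1,3)/10² = (0.2200,0.6600)
F = F_att + ΣF_rep = (30.2200,-2.3400)
p' = p + 1/20·F = (-6.4890,0.8830)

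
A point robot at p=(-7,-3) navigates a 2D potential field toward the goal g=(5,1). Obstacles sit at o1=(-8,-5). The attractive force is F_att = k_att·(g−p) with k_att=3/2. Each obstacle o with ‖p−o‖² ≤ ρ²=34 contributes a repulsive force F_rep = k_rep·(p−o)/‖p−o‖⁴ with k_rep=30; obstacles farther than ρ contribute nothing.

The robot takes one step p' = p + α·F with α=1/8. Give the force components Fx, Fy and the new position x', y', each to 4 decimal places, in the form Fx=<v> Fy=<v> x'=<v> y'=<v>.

F_att = 3/2·(g−p) = 3/2·(12,4) = (18.0000,6.0000)
o1: d²=5 ≤ ρ²=34; F_rep = 30·(1,2)/5² = (1.2000,2.4000)
F = F_att + ΣF_rep = (19.2000,8.4000)
p' = p + 1/8·F = (-4.6000,-1.9500)

Fx=19.2000 Fy=8.4000 x'=-4.6000 y'=-1.9500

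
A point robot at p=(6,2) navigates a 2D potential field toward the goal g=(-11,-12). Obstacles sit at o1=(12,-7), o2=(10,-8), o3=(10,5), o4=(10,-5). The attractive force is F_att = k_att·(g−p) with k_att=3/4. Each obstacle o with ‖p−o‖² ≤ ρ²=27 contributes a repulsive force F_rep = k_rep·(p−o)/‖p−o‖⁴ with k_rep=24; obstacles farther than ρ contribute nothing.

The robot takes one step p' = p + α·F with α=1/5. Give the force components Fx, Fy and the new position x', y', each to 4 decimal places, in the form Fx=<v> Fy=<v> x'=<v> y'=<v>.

F_att = 3/4·(g−p) = 3/4·(-17,-14) = (-12.7500,-10.5000)
o1: d²=117 > ρ²=27 → inactive
o2: d²=116 > ρ²=27 → inactive
o3: d²=25 ≤ ρ²=27; F_rep = 24·(-4,-3)/25² = (-0.1536,-0.1152)
o4: d²=65 > ρ²=27 → inactive
F = F_att + ΣF_rep = (-12.9036,-10.6152)
p' = p + 1/5·F = (3.4193,-0.1230)

Fx=-12.9036 Fy=-10.6152 x'=3.4193 y'=-0.1230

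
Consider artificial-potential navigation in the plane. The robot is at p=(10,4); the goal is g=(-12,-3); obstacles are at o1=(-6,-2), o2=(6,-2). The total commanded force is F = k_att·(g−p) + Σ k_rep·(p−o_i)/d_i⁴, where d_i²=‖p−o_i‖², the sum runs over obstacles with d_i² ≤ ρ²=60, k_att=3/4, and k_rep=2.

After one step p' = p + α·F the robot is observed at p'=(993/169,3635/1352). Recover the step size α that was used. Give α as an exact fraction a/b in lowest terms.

F_att = 3/4·(g−p) = 3/4·(-22,-7) = (-16.5000,-5.2500)
o1: d²=292 > ρ²=60 → inactive
o2: d²=52 ≤ ρ²=60; F_rep = 2·(4,6)/52² = (0.0030,0.0044)
F = F_att + ΣF_rep = (-16.4970,-5.2456)
Δp = p'−p = (-4.1243,-1.3114); α = Δx/Fx = (-697/169) / (-2788/169) = 1/4
check: Δy/Fy = (-1773/1352) / (-1773/338) = 1/4 ✓

α = 1/4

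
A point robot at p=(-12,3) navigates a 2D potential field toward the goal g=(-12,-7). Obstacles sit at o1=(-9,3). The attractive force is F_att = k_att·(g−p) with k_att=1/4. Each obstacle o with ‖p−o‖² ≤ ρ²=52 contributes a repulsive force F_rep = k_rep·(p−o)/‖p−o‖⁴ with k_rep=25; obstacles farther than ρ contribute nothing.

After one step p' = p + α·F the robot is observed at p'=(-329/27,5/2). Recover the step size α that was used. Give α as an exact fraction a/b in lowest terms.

α = 1/5

F_att = 1/4·(g−p) = 1/4·(0,-10) = (0.0000,-2.5000)
o1: d²=9 ≤ ρ²=52; F_rep = 25·(-3,0)/9² = (-0.9259,0.0000)
F = F_att + ΣF_rep = (-0.9259,-2.5000)
Δp = p'−p = (-0.1852,-0.5000); α = Δx/Fx = (-5/27) / (-25/27) = 1/5
check: Δy/Fy = (-1/2) / (-5/2) = 1/5 ✓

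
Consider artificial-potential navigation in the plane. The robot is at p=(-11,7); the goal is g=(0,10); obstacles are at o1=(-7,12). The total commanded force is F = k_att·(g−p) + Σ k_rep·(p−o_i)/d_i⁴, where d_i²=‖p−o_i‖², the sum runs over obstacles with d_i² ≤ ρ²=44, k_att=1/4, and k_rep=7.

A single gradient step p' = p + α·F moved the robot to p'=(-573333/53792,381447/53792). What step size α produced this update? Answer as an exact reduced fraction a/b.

F_att = 1/4·(g−p) = 1/4·(11,3) = (2.7500,0.7500)
o1: d²=41 ≤ ρ²=44; F_rep = 7·(-4,-5)/41² = (-0.0167,-0.0208)
F = F_att + ΣF_rep = (2.7333,0.7292)
Δp = p'−p = (0.3417,0.0911); α = Δx/Fx = (18379/53792) / (18379/6724) = 1/8
check: Δy/Fy = (4903/53792) / (4903/6724) = 1/8 ✓

α = 1/8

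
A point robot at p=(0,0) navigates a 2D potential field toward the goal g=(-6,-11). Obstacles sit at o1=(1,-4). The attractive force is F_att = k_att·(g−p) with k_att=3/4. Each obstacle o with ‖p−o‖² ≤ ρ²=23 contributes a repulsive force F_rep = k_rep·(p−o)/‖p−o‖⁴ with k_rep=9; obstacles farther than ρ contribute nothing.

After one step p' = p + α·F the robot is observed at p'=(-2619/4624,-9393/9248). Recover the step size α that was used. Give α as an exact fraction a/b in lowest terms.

F_att = 3/4·(g−p) = 3/4·(-6,-11) = (-4.5000,-8.2500)
o1: d²=17 ≤ ρ²=23; F_rep = 9·(-1,4)/17² = (-0.0311,0.1246)
F = F_att + ΣF_rep = (-4.5311,-8.1254)
Δp = p'−p = (-0.5664,-1.0157); α = Δx/Fx = (-2619/4624) / (-2619/578) = 1/8
check: Δy/Fy = (-9393/9248) / (-9393/1156) = 1/8 ✓

α = 1/8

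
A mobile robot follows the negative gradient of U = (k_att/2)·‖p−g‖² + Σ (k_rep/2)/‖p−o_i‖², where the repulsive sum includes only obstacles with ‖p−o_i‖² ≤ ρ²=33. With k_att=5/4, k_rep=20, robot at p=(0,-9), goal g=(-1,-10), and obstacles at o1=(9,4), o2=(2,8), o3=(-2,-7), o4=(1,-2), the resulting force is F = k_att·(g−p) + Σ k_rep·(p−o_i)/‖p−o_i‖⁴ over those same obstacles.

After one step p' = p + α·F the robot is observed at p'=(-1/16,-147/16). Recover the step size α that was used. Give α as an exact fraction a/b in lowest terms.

F_att = 5/4·(g−p) = 5/4·(-1,-1) = (-1.2500,-1.2500)
o1: d²=250 > ρ²=33 → inactive
o2: d²=293 > ρ²=33 → inactive
o3: d²=8 ≤ ρ²=33; F_rep = 20·(2,-2)/8² = (0.6250,-0.6250)
o4: d²=50 > ρ²=33 → inactive
F = F_att + ΣF_rep = (-0.6250,-1.8750)
Δp = p'−p = (-0.0625,-0.1875); α = Δx/Fx = (-1/16) / (-5/8) = 1/10
check: Δy/Fy = (-3/16) / (-15/8) = 1/10 ✓

α = 1/10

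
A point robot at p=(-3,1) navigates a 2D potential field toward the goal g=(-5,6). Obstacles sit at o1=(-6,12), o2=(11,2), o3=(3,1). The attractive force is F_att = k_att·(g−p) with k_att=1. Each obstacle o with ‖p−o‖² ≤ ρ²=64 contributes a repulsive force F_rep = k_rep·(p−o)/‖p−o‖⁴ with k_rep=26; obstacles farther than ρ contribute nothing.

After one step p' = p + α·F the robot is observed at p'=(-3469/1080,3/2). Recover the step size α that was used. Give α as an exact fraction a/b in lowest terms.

α = 1/10

F_att = 1·(g−p) = 1·(-2,5) = (-2.0000,5.0000)
o1: d²=130 > ρ²=64 → inactive
o2: d²=197 > ρ²=64 → inactive
o3: d²=36 ≤ ρ²=64; F_rep = 26·(-6,0)/36² = (-0.1204,0.0000)
F = F_att + ΣF_rep = (-2.1204,5.0000)
Δp = p'−p = (-0.2120,0.5000); α = Δx/Fx = (-229/1080) / (-229/108) = 1/10
check: Δy/Fy = (1/2) / (5) = 1/10 ✓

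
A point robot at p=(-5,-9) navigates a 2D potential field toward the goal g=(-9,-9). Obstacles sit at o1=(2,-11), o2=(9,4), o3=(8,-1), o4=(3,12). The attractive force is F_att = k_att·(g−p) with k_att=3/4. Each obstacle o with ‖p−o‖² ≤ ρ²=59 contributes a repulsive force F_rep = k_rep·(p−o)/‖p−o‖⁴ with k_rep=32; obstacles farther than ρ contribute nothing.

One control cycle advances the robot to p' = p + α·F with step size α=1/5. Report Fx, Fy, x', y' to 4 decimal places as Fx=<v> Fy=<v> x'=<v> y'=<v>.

Fx=-3.0797 Fy=0.0228 x'=-5.6159 y'=-8.9954

F_att = 3/4·(g−p) = 3/4·(-4,0) = (-3.0000,0.0000)
o1: d²=53 ≤ ρ²=59; F_rep = 32·(-7,2)/53² = (-0.0797,0.0228)
o2: d²=365 > ρ²=59 → inactive
o3: d²=233 > ρ²=59 → inactive
o4: d²=505 > ρ²=59 → inactive
F = F_att + ΣF_rep = (-3.0797,0.0228)
p' = p + 1/5·F = (-5.6159,-8.9954)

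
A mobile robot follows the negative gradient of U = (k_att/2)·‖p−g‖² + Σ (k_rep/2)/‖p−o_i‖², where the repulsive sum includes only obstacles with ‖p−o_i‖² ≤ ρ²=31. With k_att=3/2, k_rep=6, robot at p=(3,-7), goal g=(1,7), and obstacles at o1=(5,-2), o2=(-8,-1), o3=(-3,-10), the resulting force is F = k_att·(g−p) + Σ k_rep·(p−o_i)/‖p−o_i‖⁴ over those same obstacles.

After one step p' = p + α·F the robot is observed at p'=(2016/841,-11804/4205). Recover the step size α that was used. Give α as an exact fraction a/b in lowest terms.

α = 1/5

F_att = 3/2·(g−p) = 3/2·(-2,14) = (-3.0000,21.0000)
o1: d²=29 ≤ ρ²=31; F_rep = 6·(-2,-5)/29² = (-0.0143,-0.0357)
o2: d²=157 > ρ²=31 → inactive
o3: d²=45 > ρ²=31 → inactive
F = F_att + ΣF_rep = (-3.0143,20.9643)
Δp = p'−p = (-0.6029,4.1929); α = Δx/Fx = (-507/841) / (-2535/841) = 1/5
check: Δy/Fy = (17631/4205) / (17631/841) = 1/5 ✓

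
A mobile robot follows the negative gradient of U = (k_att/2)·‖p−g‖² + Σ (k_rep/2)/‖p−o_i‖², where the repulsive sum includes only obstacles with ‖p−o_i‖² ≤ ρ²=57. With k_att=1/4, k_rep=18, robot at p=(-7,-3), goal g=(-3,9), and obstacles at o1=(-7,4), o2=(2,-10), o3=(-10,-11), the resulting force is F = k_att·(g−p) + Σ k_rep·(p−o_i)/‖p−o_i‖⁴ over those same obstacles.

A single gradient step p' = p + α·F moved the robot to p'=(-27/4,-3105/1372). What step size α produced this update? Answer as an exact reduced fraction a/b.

α = 1/4

F_att = 1/4·(g−p) = 1/4·(4,12) = (1.0000,3.0000)
o1: d²=49 ≤ ρ²=57; F_rep = 18·(0,-7)/49² = (0.0000,-0.0525)
o2: d²=130 > ρ²=57 → inactive
o3: d²=73 > ρ²=57 → inactive
F = F_att + ΣF_rep = (1.0000,2.9475)
Δp = p'−p = (0.2500,0.7369); α = Δx/Fx = (1/4) / (1) = 1/4
check: Δy/Fy = (1011/1372) / (1011/343) = 1/4 ✓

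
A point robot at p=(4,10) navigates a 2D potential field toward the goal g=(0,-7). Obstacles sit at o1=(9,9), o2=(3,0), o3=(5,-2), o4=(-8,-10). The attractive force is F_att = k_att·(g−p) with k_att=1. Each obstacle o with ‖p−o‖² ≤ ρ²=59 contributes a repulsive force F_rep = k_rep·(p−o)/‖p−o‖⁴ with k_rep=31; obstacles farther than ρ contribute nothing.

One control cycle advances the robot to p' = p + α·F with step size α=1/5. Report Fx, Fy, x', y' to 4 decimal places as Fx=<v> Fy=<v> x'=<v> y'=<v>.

Fx=-4.2293 Fy=-16.9541 x'=3.1541 y'=6.6092

F_att = 1·(g−p) = 1·(-4,-17) = (-4.0000,-17.0000)
o1: d²=26 ≤ ρ²=59; F_rep = 31·(-5,1)/26² = (-0.2293,0.0459)
o2: d²=101 > ρ²=59 → inactive
o3: d²=145 > ρ²=59 → inactive
o4: d²=544 > ρ²=59 → inactive
F = F_att + ΣF_rep = (-4.2293,-16.9541)
p' = p + 1/5·F = (3.1541,6.6092)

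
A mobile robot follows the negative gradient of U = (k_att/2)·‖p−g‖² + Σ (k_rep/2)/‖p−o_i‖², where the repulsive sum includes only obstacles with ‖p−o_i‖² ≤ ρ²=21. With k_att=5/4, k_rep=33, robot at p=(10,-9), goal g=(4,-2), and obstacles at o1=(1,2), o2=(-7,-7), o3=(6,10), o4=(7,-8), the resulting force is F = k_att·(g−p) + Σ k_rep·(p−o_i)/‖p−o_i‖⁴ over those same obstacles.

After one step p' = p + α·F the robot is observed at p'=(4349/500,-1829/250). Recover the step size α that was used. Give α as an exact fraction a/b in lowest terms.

F_att = 5/4·(g−p) = 5/4·(-6,7) = (-7.5000,8.7500)
o1: d²=202 > ρ²=21 → inactive
o2: d²=293 > ρ²=21 → inactive
o3: d²=377 > ρ²=21 → inactive
o4: d²=10 ≤ ρ²=21; F_rep = 33·(3,-1)/10² = (0.9900,-0.3300)
F = F_att + ΣF_rep = (-6.5100,8.4200)
Δp = p'−p = (-1.3020,1.6840); α = Δx/Fx = (-651/500) / (-651/100) = 1/5
check: Δy/Fy = (421/250) / (421/50) = 1/5 ✓

α = 1/5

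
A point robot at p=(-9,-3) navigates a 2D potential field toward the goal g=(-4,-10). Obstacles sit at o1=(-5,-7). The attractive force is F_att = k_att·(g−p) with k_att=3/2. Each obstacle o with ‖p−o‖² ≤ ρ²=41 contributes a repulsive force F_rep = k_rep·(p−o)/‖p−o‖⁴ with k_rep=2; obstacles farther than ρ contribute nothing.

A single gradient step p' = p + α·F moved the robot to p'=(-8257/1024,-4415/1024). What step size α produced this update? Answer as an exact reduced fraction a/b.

α = 1/8

F_att = 3/2·(g−p) = 3/2·(5,-7) = (7.5000,-10.5000)
o1: d²=32 ≤ ρ²=41; F_rep = 2·(-4,4)/32² = (-0.0078,0.0078)
F = F_att + ΣF_rep = (7.4922,-10.4922)
Δp = p'−p = (0.9365,-1.3115); α = Δx/Fx = (959/1024) / (959/128) = 1/8
check: Δy/Fy = (-1343/1024) / (-1343/128) = 1/8 ✓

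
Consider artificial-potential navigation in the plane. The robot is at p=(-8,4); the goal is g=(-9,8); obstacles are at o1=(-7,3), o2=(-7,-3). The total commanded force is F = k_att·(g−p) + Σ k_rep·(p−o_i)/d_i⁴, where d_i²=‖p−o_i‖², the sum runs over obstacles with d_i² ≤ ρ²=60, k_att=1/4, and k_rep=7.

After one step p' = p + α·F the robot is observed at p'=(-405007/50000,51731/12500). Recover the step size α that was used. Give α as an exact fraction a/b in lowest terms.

F_att = 1/4·(g−p) = 1/4·(-1,4) = (-0.2500,1.0000)
o1: d²=2 ≤ ρ²=60; F_rep = 7·(-1,1)/2² = (-1.7500,1.7500)
o2: d²=50 ≤ ρ²=60; F_rep = 7·(-1,7)/50² = (-0.0028,0.0196)
F = F_att + ΣF_rep = (-2.0028,2.7696)
Δp = p'−p = (-0.1001,0.1385); α = Δx/Fx = (-5007/50000) / (-5007/2500) = 1/20
check: Δy/Fy = (1731/12500) / (1731/625) = 1/20 ✓

α = 1/20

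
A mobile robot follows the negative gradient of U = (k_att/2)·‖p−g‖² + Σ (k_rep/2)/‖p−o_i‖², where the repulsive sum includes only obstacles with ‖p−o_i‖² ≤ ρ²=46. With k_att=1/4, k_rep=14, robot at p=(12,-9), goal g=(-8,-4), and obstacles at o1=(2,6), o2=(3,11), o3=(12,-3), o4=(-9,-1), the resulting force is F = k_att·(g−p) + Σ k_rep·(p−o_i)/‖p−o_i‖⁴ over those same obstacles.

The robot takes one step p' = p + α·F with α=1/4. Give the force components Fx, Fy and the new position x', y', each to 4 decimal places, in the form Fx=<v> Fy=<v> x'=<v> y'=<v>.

Fx=-5.0000 Fy=1.1852 x'=10.7500 y'=-8.7037

F_att = 1/4·(g−p) = 1/4·(-20,5) = (-5.0000,1.2500)
o1: d²=325 > ρ²=46 → inactive
o2: d²=481 > ρ²=46 → inactive
o3: d²=36 ≤ ρ²=46; F_rep = 14·(0,-6)/36² = (0.0000,-0.0648)
o4: d²=505 > ρ²=46 → inactive
F = F_att + ΣF_rep = (-5.0000,1.1852)
p' = p + 1/4·F = (10.7500,-8.7037)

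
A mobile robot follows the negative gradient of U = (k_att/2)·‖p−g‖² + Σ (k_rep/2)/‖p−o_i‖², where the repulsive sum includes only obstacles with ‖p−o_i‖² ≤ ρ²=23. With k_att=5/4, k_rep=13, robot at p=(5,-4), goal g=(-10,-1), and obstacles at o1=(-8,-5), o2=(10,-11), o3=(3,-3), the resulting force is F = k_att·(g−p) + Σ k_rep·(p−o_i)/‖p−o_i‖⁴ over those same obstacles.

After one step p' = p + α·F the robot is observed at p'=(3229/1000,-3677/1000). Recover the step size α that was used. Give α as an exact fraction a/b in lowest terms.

F_att = 5/4·(g−p) = 5/4·(-15,3) = (-18.7500,3.7500)
o1: d²=170 > ρ²=23 → inactive
o2: d²=74 > ρ²=23 → inactive
o3: d²=5 ≤ ρ²=23; F_rep = 13·(2,-1)/5² = (1.0400,-0.5200)
F = F_att + ΣF_rep = (-17.7100,3.2300)
Δp = p'−p = (-1.7710,0.3230); α = Δx/Fx = (-1771/1000) / (-1771/100) = 1/10
check: Δy/Fy = (323/1000) / (323/100) = 1/10 ✓

α = 1/10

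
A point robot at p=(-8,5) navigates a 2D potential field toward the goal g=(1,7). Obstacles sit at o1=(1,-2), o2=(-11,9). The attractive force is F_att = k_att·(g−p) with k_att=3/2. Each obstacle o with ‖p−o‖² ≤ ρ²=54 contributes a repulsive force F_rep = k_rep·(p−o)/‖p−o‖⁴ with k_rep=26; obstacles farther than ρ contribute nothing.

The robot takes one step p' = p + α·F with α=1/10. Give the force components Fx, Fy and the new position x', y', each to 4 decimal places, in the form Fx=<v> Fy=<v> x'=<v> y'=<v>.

Fx=13.6248 Fy=2.8336 x'=-6.6375 y'=5.2834

F_att = 3/2·(g−p) = 3/2·(9,2) = (13.5000,3.0000)
o1: d²=130 > ρ²=54 → inactive
o2: d²=25 ≤ ρ²=54; F_rep = 26·(3,-4)/25² = (0.1248,-0.1664)
F = F_att + ΣF_rep = (13.6248,2.8336)
p' = p + 1/10·F = (-6.6375,5.2834)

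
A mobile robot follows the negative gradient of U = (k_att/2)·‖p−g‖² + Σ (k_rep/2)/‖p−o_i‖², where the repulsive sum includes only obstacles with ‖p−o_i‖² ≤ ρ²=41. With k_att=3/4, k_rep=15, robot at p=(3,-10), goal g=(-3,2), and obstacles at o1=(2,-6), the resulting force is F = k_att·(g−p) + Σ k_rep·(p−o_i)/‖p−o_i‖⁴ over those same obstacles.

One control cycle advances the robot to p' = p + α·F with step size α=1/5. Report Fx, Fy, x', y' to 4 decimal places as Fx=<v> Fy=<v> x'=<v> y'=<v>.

Fx=-4.4481 Fy=8.7924 x'=2.1104 y'=-8.2415

F_att = 3/4·(g−p) = 3/4·(-6,12) = (-4.5000,9.0000)
o1: d²=17 ≤ ρ²=41; F_rep = 15·(1,-4)/17² = (0.0519,-0.2076)
F = F_att + ΣF_rep = (-4.4481,8.7924)
p' = p + 1/5·F = (2.1104,-8.2415)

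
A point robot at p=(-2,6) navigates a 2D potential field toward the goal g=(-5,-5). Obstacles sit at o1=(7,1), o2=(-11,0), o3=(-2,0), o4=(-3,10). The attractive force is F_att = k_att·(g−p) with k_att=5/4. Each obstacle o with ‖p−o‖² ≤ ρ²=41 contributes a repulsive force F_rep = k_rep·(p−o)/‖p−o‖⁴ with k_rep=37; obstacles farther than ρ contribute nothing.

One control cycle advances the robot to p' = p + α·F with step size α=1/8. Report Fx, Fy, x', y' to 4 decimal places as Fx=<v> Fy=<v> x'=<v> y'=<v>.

Fx=-3.6220 Fy=-14.0908 x'=-2.4527 y'=4.2386

F_att = 5/4·(g−p) = 5/4·(-3,-11) = (-3.7500,-13.7500)
o1: d²=106 > ρ²=41 → inactive
o2: d²=117 > ρ²=41 → inactive
o3: d²=36 ≤ ρ²=41; F_rep = 37·(0,6)/36² = (0.0000,0.1713)
o4: d²=17 ≤ ρ²=41; F_rep = 37·(1,-4)/17² = (0.1280,-0.5121)
F = F_att + ΣF_rep = (-3.6220,-14.0908)
p' = p + 1/8·F = (-2.4527,4.2386)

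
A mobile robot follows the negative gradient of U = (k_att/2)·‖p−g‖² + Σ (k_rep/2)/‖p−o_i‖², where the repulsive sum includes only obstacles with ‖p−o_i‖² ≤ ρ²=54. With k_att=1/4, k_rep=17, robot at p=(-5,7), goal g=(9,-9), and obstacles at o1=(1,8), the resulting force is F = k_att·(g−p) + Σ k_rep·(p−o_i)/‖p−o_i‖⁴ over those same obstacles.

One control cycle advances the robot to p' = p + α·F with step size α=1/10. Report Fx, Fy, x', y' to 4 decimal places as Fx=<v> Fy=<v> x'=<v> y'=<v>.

Fx=3.4255 Fy=-4.0124 x'=-4.6575 y'=6.5988

F_att = 1/4·(g−p) = 1/4·(14,-16) = (3.5000,-4.0000)
o1: d²=37 ≤ ρ²=54; F_rep = 17·(-6,-1)/37² = (-0.0745,-0.0124)
F = F_att + ΣF_rep = (3.4255,-4.0124)
p' = p + 1/10·F = (-4.6575,6.5988)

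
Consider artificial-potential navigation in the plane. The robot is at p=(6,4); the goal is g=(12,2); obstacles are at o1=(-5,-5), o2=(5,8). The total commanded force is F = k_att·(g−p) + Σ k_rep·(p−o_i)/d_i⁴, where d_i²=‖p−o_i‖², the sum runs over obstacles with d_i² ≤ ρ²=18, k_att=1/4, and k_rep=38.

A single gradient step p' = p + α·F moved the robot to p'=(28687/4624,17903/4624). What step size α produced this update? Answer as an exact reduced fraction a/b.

F_att = 1/4·(g−p) = 1/4·(6,-2) = (1.5000,-0.5000)
o1: d²=202 > ρ²=18 → inactive
o2: d²=17 ≤ ρ²=18; F_rep = 38·(1,-4)/17² = (0.1315,-0.5260)
F = F_att + ΣF_rep = (1.6315,-1.0260)
Δp = p'−p = (0.2039,-0.1282); α = Δx/Fx = (943/4624) / (943/578) = 1/8
check: Δy/Fy = (-593/4624) / (-593/578) = 1/8 ✓

α = 1/8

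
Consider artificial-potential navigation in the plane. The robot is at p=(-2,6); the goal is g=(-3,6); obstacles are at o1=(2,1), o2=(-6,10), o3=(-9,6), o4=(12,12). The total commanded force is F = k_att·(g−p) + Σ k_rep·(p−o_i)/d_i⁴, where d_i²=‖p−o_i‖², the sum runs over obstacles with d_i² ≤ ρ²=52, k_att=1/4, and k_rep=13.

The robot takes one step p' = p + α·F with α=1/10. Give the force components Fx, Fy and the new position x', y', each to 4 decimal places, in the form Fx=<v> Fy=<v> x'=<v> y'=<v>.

Fx=-0.1923 Fy=-0.0121 x'=-2.0192 y'=5.9988

F_att = 1/4·(g−p) = 1/4·(-1,0) = (-0.2500,0.0000)
o1: d²=41 ≤ ρ²=52; F_rep = 13·(-4,5)/41² = (-0.0309,0.0387)
o2: d²=32 ≤ ρ²=52; F_rep = 13·(4,-4)/32² = (0.0508,-0.0508)
o3: d²=49 ≤ ρ²=52; F_rep = 13·(7,0)/49² = (0.0379,0.0000)
o4: d²=232 > ρ²=52 → inactive
F = F_att + ΣF_rep = (-0.1923,-0.0121)
p' = p + 1/10·F = (-2.0192,5.9988)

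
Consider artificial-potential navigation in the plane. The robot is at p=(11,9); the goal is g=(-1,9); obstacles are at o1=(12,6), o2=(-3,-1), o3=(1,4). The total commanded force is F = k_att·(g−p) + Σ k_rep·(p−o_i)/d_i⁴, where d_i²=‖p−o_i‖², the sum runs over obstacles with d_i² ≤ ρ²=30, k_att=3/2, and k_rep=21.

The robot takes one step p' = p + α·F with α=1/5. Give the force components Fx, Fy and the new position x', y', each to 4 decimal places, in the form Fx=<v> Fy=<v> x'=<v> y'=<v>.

F_att = 3/2·(g−p) = 3/2·(-12,0) = (-18.0000,0.0000)
o1: d²=10 ≤ ρ²=30; F_rep = 21·(-1,3)/10² = (-0.2100,0.6300)
o2: d²=296 > ρ²=30 → inactive
o3: d²=125 > ρ²=30 → inactive
F = F_att + ΣF_rep = (-18.2100,0.6300)
p' = p + 1/5·F = (7.3580,9.1260)

Fx=-18.2100 Fy=0.6300 x'=7.3580 y'=9.1260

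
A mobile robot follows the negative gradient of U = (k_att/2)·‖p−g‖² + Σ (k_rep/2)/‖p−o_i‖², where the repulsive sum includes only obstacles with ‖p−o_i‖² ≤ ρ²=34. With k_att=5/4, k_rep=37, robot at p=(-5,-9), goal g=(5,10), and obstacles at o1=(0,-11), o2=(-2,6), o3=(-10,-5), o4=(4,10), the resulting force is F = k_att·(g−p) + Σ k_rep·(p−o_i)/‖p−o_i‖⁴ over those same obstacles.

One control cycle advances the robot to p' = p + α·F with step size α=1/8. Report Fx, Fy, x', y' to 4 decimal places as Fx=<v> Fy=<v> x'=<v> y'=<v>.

Fx=12.2800 Fy=23.8380 x'=-3.4650 y'=-6.0203

F_att = 5/4·(g−p) = 5/4·(10,19) = (12.5000,23.7500)
o1: d²=29 ≤ ρ²=34; F_rep = 37·(-5,2)/29² = (-0.2200,0.0880)
o2: d²=234 > ρ²=34 → inactive
o3: d²=41 > ρ²=34 → inactive
o4: d²=442 > ρ²=34 → inactive
F = F_att + ΣF_rep = (12.2800,23.8380)
p' = p + 1/8·F = (-3.4650,-6.0203)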